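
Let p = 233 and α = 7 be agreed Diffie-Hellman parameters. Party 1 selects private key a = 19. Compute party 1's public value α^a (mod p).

220

Public value = 7^19 (mod 233).
7^1 ≡ 7 (mod 233)
7^2 = (7^1)^2 ≡ 7^2 = 49 ≡ 49 (mod 233)
7^4 = (7^2)^2 ≡ 49^2 = 2401 ≡ 71 (mod 233)
7^8 = (7^4)^2 ≡ 71^2 = 5041 ≡ 148 (mod 233)
7^16 = (7^8)^2 ≡ 148^2 = 21904 ≡ 2 (mod 233)
7^19 = 7^16 · 7^2 · 7^1 ≡ 2 · 49 · 7 ≡ 220 (mod 233).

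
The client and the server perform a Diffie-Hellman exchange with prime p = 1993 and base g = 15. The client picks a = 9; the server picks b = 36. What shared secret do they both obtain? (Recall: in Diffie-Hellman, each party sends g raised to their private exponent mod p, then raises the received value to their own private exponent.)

The server sends B = g^b mod p = 15^36 mod 1993.
15^1 ≡ 15 (mod 1993)
15^2 = (15^1)^2 ≡ 15^2 = 225 ≡ 225 (mod 1993)
15^4 = (15^2)^2 ≡ 225^2 = 50625 ≡ 800 (mod 1993)
15^8 = (15^4)^2 ≡ 800^2 = 640000 ≡ 247 (mod 1993)
15^16 = (15^8)^2 ≡ 247^2 = 61009 ≡ 1219 (mod 1993)
15^32 = (15^16)^2 ≡ 1219^2 = 1485961 ≡ 1176 (mod 1993)
15^36 = 15^32 · 15^4 ≡ 1176 · 800 ≡ 104 (mod 1993).
So B = 104. The client then computes K = B^a mod p = 104^9 mod 1993.
104^1 ≡ 104 (mod 1993)
104^2 = (104^1)^2 ≡ 104^2 = 10816 ≡ 851 (mod 1993)
104^4 = (104^2)^2 ≡ 851^2 = 724201 ≡ 742 (mod 1993)
104^8 = (104^4)^2 ≡ 742^2 = 550564 ≡ 496 (mod 1993)
104^9 = 104^8 · 104^1 ≡ 496 · 104 ≡ 1759 (mod 1993).

1759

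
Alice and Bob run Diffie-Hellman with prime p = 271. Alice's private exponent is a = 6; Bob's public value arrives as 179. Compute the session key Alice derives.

185

Shared key K = 179^6 mod 271.
179^1 ≡ 179 (mod 271)
179^2 = (179^1)^2 ≡ 179^2 = 32041 ≡ 63 (mod 271)
179^4 = (179^2)^2 ≡ 63^2 = 3969 ≡ 175 (mod 271)
179^6 = 179^4 · 179^2 ≡ 175 · 63 ≡ 185 (mod 271).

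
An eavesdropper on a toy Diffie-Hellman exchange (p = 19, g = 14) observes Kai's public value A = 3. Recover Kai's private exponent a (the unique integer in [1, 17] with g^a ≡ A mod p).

Try successive powers of 14 modulo 19:
14^1 ≡ 14
14^2 ≡ 6
14^3 ≡ 8
14^4 ≡ 17
14^5 ≡ 10
14^6 ≡ 7
14^7 ≡ 3
Found: a = 7.

7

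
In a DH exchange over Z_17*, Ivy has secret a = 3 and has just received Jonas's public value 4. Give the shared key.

Shared key K = 4^3 mod 17.
4^1 ≡ 4 (mod 17)
4^2 = (4^1)^2 ≡ 4^2 = 16 ≡ 16 (mod 17)
4^3 = 4^2 · 4^1 ≡ 16 · 4 ≡ 13 (mod 17).

13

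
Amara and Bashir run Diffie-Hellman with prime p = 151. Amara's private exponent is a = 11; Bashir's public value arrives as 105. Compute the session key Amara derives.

Shared key K = 105^11 mod 151.
105^1 ≡ 105 (mod 151)
105^2 = (105^1)^2 ≡ 105^2 = 11025 ≡ 2 (mod 151)
105^4 = (105^2)^2 ≡ 2^2 = 4 ≡ 4 (mod 151)
105^8 = (105^4)^2 ≡ 4^2 = 16 ≡ 16 (mod 151)
105^11 = 105^8 · 105^2 · 105^1 ≡ 16 · 2 · 105 ≡ 38 (mod 151).

38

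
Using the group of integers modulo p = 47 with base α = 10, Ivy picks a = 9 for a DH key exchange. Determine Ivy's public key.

Public value = 10^9 mod 47.
10^1 ≡ 10 (mod 47)
10^2 = (10^1)^2 ≡ 10^2 = 100 ≡ 6 (mod 47)
10^4 = (10^2)^2 ≡ 6^2 = 36 ≡ 36 (mod 47)
10^8 = (10^4)^2 ≡ 36^2 = 1296 ≡ 27 (mod 47)
10^9 = 10^8 · 10^1 ≡ 27 · 10 ≡ 35 (mod 47).

35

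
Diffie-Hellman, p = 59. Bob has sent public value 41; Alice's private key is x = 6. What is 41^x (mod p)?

22

Shared key K = 41^6 mod 59.
41^1 ≡ 41 (mod 59)
41^2 = (41^1)^2 ≡ 41^2 = 1681 ≡ 29 (mod 59)
41^4 = (41^2)^2 ≡ 29^2 = 841 ≡ 15 (mod 59)
41^6 = 41^4 · 41^2 ≡ 15 · 29 ≡ 22 (mod 59).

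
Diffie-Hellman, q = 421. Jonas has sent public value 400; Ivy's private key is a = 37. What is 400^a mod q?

Shared key K = 400^37 mod 421.
400^1 ≡ 400 (mod 421)
400^2 = (400^1)^2 ≡ 400^2 = 160000 ≡ 20 (mod 421)
400^4 = (400^2)^2 ≡ 20^2 = 400 ≡ 400 (mod 421)
400^8 = (400^4)^2 ≡ 400^2 = 160000 ≡ 20 (mod 421)
400^16 = (400^8)^2 ≡ 20^2 = 400 ≡ 400 (mod 421)
400^32 = (400^16)^2 ≡ 400^2 = 160000 ≡ 20 (mod 421)
400^37 = 400^32 · 400^4 · 400^1 ≡ 20 · 400 · 400 ≡ 400 (mod 421).

400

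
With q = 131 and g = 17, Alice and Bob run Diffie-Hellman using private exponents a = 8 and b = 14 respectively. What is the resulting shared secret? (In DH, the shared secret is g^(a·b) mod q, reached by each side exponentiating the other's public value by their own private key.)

64

Bob sends B = g^b mod q = 17^14 mod 131.
17^1 ≡ 17 (mod 131)
17^2 = (17^1)^2 ≡ 17^2 = 289 ≡ 27 (mod 131)
17^4 = (17^2)^2 ≡ 27^2 = 729 ≡ 74 (mod 131)
17^8 = (17^4)^2 ≡ 74^2 = 5476 ≡ 105 (mod 131)
17^14 = 17^8 · 17^4 · 17^2 ≡ 105 · 74 · 27 ≡ 59 (mod 131).
So B = 59. Alice then computes K = B^a mod q = 59^8 mod 131.
59^1 ≡ 59 (mod 131)
59^2 = (59^1)^2 ≡ 59^2 = 3481 ≡ 75 (mod 131)
59^4 = (59^2)^2 ≡ 75^2 = 5625 ≡ 123 (mod 131)
59^8 = (59^4)^2 ≡ 123^2 = 15129 ≡ 64 (mod 131)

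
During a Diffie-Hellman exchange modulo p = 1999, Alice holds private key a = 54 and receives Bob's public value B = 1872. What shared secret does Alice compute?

1945

Shared key K = 1872^54 mod 1999.
1872^1 ≡ 1872 (mod 1999)
1872^2 = (1872^1)^2 ≡ 1872^2 = 3504384 ≡ 137 (mod 1999)
1872^4 = (1872^2)^2 ≡ 137^2 = 18769 ≡ 778 (mod 1999)
1872^8 = (1872^4)^2 ≡ 778^2 = 605284 ≡ 1586 (mod 1999)
1872^16 = (1872^8)^2 ≡ 1586^2 = 2515396 ≡ 654 (mod 1999)
1872^32 = (1872^16)^2 ≡ 654^2 = 427716 ≡ 1929 (mod 1999)
1872^54 = 1872^32 · 1872^16 · 1872^4 · 1872^2 ≡ 1929 · 654 · 778 · 137 ≡ 1945 (mod 1999).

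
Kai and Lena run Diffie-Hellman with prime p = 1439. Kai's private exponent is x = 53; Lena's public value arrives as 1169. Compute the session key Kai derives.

Shared key K = 1169^53 mod 1439.
1169^1 ≡ 1169 (mod 1439)
1169^2 = (1169^1)^2 ≡ 1169^2 = 1366561 ≡ 950 (mod 1439)
1169^4 = (1169^2)^2 ≡ 950^2 = 902500 ≡ 247 (mod 1439)
1169^8 = (1169^4)^2 ≡ 247^2 = 61009 ≡ 571 (mod 1439)
1169^16 = (1169^8)^2 ≡ 571^2 = 326041 ≡ 827 (mod 1439)
1169^32 = (1169^16)^2 ≡ 827^2 = 683929 ≡ 404 (mod 1439)
1169^53 = 1169^32 · 1169^16 · 1169^4 · 1169^1 ≡ 404 · 827 · 247 · 1169 ≡ 550 (mod 1439).

550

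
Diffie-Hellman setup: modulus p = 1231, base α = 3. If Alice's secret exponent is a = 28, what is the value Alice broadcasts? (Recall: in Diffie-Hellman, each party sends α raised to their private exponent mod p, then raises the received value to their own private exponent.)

795

Public value = 3^28 mod 1231.
3^1 ≡ 3 (mod 1231)
3^2 = (3^1)^2 ≡ 3^2 = 9 ≡ 9 (mod 1231)
3^4 = (3^2)^2 ≡ 9^2 = 81 ≡ 81 (mod 1231)
3^8 = (3^4)^2 ≡ 81^2 = 6561 ≡ 406 (mod 1231)
3^16 = (3^8)^2 ≡ 406^2 = 164836 ≡ 1113 (mod 1231)
3^28 = 3^16 · 3^8 · 3^4 ≡ 1113 · 406 · 81 ≡ 795 (mod 1231).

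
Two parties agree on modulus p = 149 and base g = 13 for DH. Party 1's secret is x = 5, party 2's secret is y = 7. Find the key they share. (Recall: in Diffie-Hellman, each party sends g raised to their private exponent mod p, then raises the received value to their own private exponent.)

Party 2 sends B = g^y mod p = 13^7 mod 149.
13^1 ≡ 13 (mod 149)
13^2 = (13^1)^2 ≡ 13^2 = 169 ≡ 20 (mod 149)
13^4 = (13^2)^2 ≡ 20^2 = 400 ≡ 102 (mod 149)
13^7 = 13^4 · 13^2 · 13^1 ≡ 102 · 20 · 13 ≡ 147 (mod 149).
So B = 147. Party 1 then computes K = B^x mod p = 147^5 mod 149.
147^1 ≡ 147 (mod 149)
147^2 = (147^1)^2 ≡ 147^2 = 21609 ≡ 4 (mod 149)
147^4 = (147^2)^2 ≡ 4^2 = 16 ≡ 16 (mod 149)
147^5 = 147^4 · 147^1 ≡ 16 · 147 ≡ 117 (mod 149).

117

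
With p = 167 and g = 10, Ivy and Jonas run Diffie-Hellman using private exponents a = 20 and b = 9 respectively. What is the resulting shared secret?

97

Jonas sends B = g^b mod p = 10^9 mod 167.
10^1 ≡ 10 (mod 167)
10^2 = (10^1)^2 ≡ 10^2 = 100 ≡ 100 (mod 167)
10^4 = (10^2)^2 ≡ 100^2 = 10000 ≡ 147 (mod 167)
10^8 = (10^4)^2 ≡ 147^2 = 21609 ≡ 66 (mod 167)
10^9 = 10^8 · 10^1 ≡ 66 · 10 ≡ 159 (mod 167).
So B = 159. Ivy then computes K = B^a mod p = 159^20 mod 167.
159^1 ≡ 159 (mod 167)
159^2 = (159^1)^2 ≡ 159^2 = 25281 ≡ 64 (mod 167)
159^4 = (159^2)^2 ≡ 64^2 = 4096 ≡ 88 (mod 167)
159^8 = (159^4)^2 ≡ 88^2 = 7744 ≡ 62 (mod 167)
159^16 = (159^8)^2 ≡ 62^2 = 3844 ≡ 3 (mod 167)
159^20 = 159^16 · 159^4 ≡ 3 · 88 ≡ 97 (mod 167).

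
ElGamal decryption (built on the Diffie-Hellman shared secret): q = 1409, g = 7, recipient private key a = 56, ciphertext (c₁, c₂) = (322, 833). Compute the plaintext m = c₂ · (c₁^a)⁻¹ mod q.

863

Shared mask s = c₁^a mod q = 322^56 mod 1409.
322^1 ≡ 322 (mod 1409)
322^2 = (322^1)^2 ≡ 322^2 = 103684 ≡ 827 (mod 1409)
322^4 = (322^2)^2 ≡ 827^2 = 683929 ≡ 564 (mod 1409)
322^8 = (322^4)^2 ≡ 564^2 = 318096 ≡ 1071 (mod 1409)
322^16 = (322^8)^2 ≡ 1071^2 = 1147041 ≡ 115 (mod 1409)
322^32 = (322^16)^2 ≡ 115^2 = 13225 ≡ 544 (mod 1409)
322^56 = 322^32 · 322^16 · 322^8 ≡ 544 · 115 · 1071 ≡ 992 (mod 1409).
So s = 992; s⁻¹ ≡ 544 (mod 1409).
m = c₂ · s⁻¹ mod 1409 = 833 · 544 mod 1409 = 863.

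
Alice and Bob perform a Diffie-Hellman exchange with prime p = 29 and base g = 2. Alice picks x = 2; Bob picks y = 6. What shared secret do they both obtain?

Bob sends B = g^y mod p = 2^6 mod 29.
2^1 ≡ 2 (mod 29)
2^2 = (2^1)^2 ≡ 2^2 = 4 ≡ 4 (mod 29)
2^4 = (2^2)^2 ≡ 4^2 = 16 ≡ 16 (mod 29)
2^6 = 2^4 · 2^2 ≡ 16 · 4 ≡ 6 (mod 29).
So B = 6. Alice then computes K = B^x mod p = 6^2 mod 29.
6^1 ≡ 6 (mod 29)
6^2 = (6^1)^2 ≡ 6^2 = 36 ≡ 7 (mod 29)

7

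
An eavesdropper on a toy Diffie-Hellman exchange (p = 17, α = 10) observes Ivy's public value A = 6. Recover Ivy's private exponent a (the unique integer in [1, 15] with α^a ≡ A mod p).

Try successive powers of 10 modulo 17:
10^1 ≡ 10
10^2 ≡ 15
10^3 ≡ 14
10^4 ≡ 4
10^5 ≡ 6
Found: a = 5.

5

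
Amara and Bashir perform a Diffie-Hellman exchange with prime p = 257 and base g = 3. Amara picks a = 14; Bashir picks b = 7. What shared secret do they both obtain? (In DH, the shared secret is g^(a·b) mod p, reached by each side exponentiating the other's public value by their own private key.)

36

Amara sends A = g^a mod p = 3^14 mod 257.
3^1 ≡ 3 (mod 257)
3^2 = (3^1)^2 ≡ 3^2 = 9 ≡ 9 (mod 257)
3^4 = (3^2)^2 ≡ 9^2 = 81 ≡ 81 (mod 257)
3^8 = (3^4)^2 ≡ 81^2 = 6561 ≡ 136 (mod 257)
3^14 = 3^8 · 3^4 · 3^2 ≡ 136 · 81 · 9 ≡ 199 (mod 257).
So A = 199. Bashir then computes K = A^b mod p = 199^7 mod 257.
199^1 ≡ 199 (mod 257)
199^2 = (199^1)^2 ≡ 199^2 = 39601 ≡ 23 (mod 257)
199^4 = (199^2)^2 ≡ 23^2 = 529 ≡ 15 (mod 257)
199^7 = 199^4 · 199^2 · 199^1 ≡ 15 · 23 · 199 ≡ 36 (mod 257).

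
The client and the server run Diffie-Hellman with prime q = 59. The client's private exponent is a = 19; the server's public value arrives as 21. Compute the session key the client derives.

46

Shared key K = 21^19 mod 59.
21^1 ≡ 21 (mod 59)
21^2 = (21^1)^2 ≡ 21^2 = 441 ≡ 28 (mod 59)
21^4 = (21^2)^2 ≡ 28^2 = 784 ≡ 17 (mod 59)
21^8 = (21^4)^2 ≡ 17^2 = 289 ≡ 53 (mod 59)
21^16 = (21^8)^2 ≡ 53^2 = 2809 ≡ 36 (mod 59)
21^19 = 21^16 · 21^2 · 21^1 ≡ 36 · 28 · 21 ≡ 46 (mod 59).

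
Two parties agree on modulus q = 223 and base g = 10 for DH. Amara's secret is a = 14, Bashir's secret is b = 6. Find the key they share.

171

Bashir sends B = g^b mod q = 10^6 mod 223.
10^1 ≡ 10 (mod 223)
10^2 = (10^1)^2 ≡ 10^2 = 100 ≡ 100 (mod 223)
10^4 = (10^2)^2 ≡ 100^2 = 10000 ≡ 188 (mod 223)
10^6 = 10^4 · 10^2 ≡ 188 · 100 ≡ 68 (mod 223).
So B = 68. Amara then computes K = B^a mod q = 68^14 mod 223.
68^1 ≡ 68 (mod 223)
68^2 = (68^1)^2 ≡ 68^2 = 4624 ≡ 164 (mod 223)
68^4 = (68^2)^2 ≡ 164^2 = 26896 ≡ 136 (mod 223)
68^8 = (68^4)^2 ≡ 136^2 = 18496 ≡ 210 (mod 223)
68^14 = 68^8 · 68^4 · 68^2 ≡ 210 · 136 · 164 ≡ 171 (mod 223).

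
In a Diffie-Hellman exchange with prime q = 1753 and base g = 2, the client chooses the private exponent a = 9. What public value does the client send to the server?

512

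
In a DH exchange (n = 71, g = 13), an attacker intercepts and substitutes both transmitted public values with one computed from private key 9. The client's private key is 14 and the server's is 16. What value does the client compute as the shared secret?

The client receives an attacker's public value M = 13^9 mod 71 instead of the honest one.
13^1 ≡ 13 (mod 71)
13^2 = (13^1)^2 ≡ 13^2 = 169 ≡ 27 (mod 71)
13^4 = (13^2)^2 ≡ 27^2 = 729 ≡ 19 (mod 71)
13^8 = (13^4)^2 ≡ 19^2 = 361 ≡ 6 (mod 71)
13^9 = 13^8 · 13^1 ≡ 6 · 13 ≡ 7 (mod 71).
So M = 7. The client computes K = M^14 mod 71.
7^1 ≡ 7 (mod 71)
7^2 = (7^1)^2 ≡ 7^2 = 49 ≡ 49 (mod 71)
7^4 = (7^2)^2 ≡ 49^2 = 2401 ≡ 58 (mod 71)
7^8 = (7^4)^2 ≡ 58^2 = 3364 ≡ 27 (mod 71)
7^14 = 7^8 · 7^4 · 7^2 ≡ 27 · 58 · 49 ≡ 54 (mod 71).

54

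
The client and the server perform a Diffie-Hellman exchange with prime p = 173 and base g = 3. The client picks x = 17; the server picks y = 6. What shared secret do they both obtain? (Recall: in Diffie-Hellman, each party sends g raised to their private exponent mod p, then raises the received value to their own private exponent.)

4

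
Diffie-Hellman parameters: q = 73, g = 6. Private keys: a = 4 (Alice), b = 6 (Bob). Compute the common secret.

64

Bob sends B = g^b mod q = 6^6 mod 73.
6^1 ≡ 6 (mod 73)
6^2 = (6^1)^2 ≡ 6^2 = 36 ≡ 36 (mod 73)
6^4 = (6^2)^2 ≡ 36^2 = 1296 ≡ 55 (mod 73)
6^6 = 6^4 · 6^2 ≡ 55 · 36 ≡ 9 (mod 73).
So B = 9. Alice then computes K = B^a mod q = 9^4 mod 73.
9^1 ≡ 9 (mod 73)
9^2 = (9^1)^2 ≡ 9^2 = 81 ≡ 8 (mod 73)
9^4 = (9^2)^2 ≡ 8^2 = 64 ≡ 64 (mod 73)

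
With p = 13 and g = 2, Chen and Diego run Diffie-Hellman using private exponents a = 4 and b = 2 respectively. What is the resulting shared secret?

Diego sends B = g^b mod p = 2^2 mod 13.
2^1 ≡ 2 (mod 13)
2^2 = (2^1)^2 ≡ 2^2 = 4 ≡ 4 (mod 13)
So B = 4. Chen then computes K = B^a mod p = 4^4 mod 13.
4^1 ≡ 4 (mod 13)
4^2 = (4^1)^2 ≡ 4^2 = 16 ≡ 3 (mod 13)
4^4 = (4^2)^2 ≡ 3^2 = 9 ≡ 9 (mod 13)

9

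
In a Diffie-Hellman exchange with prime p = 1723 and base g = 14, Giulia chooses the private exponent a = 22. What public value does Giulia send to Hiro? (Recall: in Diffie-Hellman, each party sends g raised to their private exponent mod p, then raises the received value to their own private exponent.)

Public value = 14^{22} \pmod{1723}.
14^1 ≡ 14 (mod 1723)
14^2 = (14^1)^2 ≡ 14^2 = 196 ≡ 196 (mod 1723)
14^4 = (14^2)^2 ≡ 196^2 = 38416 ≡ 510 (mod 1723)
14^8 = (14^4)^2 ≡ 510^2 = 260100 ≡ 1650 (mod 1723)
14^16 = (14^8)^2 ≡ 1650^2 = 2722500 ≡ 160 (mod 1723)
14^22 = 14^16 · 14^4 · 14^2 ≡ 160 · 510 · 196 ≡ 714 (mod 1723).

714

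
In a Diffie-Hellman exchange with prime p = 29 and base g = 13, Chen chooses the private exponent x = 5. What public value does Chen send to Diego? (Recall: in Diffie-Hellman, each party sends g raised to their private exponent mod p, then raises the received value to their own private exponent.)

6

Public value = 13^5 (mod 29).
13^1 ≡ 13 (mod 29)
13^2 = (13^1)^2 ≡ 13^2 = 169 ≡ 24 (mod 29)
13^4 = (13^2)^2 ≡ 24^2 = 576 ≡ 25 (mod 29)
13^5 = 13^4 · 13^1 ≡ 25 · 13 ≡ 6 (mod 29).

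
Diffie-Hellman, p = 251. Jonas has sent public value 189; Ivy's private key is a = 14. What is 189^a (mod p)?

Shared key K = 189^14 mod 251.
189^1 ≡ 189 (mod 251)
189^2 = (189^1)^2 ≡ 189^2 = 35721 ≡ 79 (mod 251)
189^4 = (189^2)^2 ≡ 79^2 = 6241 ≡ 217 (mod 251)
189^8 = (189^4)^2 ≡ 217^2 = 47089 ≡ 152 (mod 251)
189^14 = 189^8 · 189^4 · 189^2 ≡ 152 · 217 · 79 ≡ 105 (mod 251).

105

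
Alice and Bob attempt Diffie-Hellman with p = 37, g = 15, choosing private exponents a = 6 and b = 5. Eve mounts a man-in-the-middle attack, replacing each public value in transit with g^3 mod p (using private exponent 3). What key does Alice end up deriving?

36

Alice receives Eve's public value M = 15^3 mod 37 instead of the honest one.
15^1 ≡ 15 (mod 37)
15^2 = (15^1)^2 ≡ 15^2 = 225 ≡ 3 (mod 37)
15^3 = 15^2 · 15^1 ≡ 3 · 15 ≡ 8 (mod 37).
So M = 8. Alice computes K = M^6 mod 37.
8^1 ≡ 8 (mod 37)
8^2 = (8^1)^2 ≡ 8^2 = 64 ≡ 27 (mod 37)
8^4 = (8^2)^2 ≡ 27^2 = 729 ≡ 26 (mod 37)
8^6 = 8^4 · 8^2 ≡ 26 · 27 ≡ 36 (mod 37).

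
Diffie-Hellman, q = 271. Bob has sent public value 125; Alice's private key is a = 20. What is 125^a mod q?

Shared key K = 125^20 mod 271.
125^1 ≡ 125 (mod 271)
125^2 = (125^1)^2 ≡ 125^2 = 15625 ≡ 178 (mod 271)
125^4 = (125^2)^2 ≡ 178^2 = 31684 ≡ 248 (mod 271)
125^8 = (125^4)^2 ≡ 248^2 = 61504 ≡ 258 (mod 271)
125^16 = (125^8)^2 ≡ 258^2 = 66564 ≡ 169 (mod 271)
125^20 = 125^16 · 125^4 ≡ 169 · 248 ≡ 178 (mod 271).

178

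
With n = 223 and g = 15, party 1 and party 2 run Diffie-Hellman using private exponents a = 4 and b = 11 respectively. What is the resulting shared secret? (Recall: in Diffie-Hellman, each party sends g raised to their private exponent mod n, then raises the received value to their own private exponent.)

120

Party 1 sends A = g^a mod n = 15^4 mod 223.
15^1 ≡ 15 (mod 223)
15^2 = (15^1)^2 ≡ 15^2 = 225 ≡ 2 (mod 223)
15^4 = (15^2)^2 ≡ 2^2 = 4 ≡ 4 (mod 223)
So A = 4. Party 2 then computes K = A^b mod n = 4^11 mod 223.
4^1 ≡ 4 (mod 223)
4^2 = (4^1)^2 ≡ 4^2 = 16 ≡ 16 (mod 223)
4^4 = (4^2)^2 ≡ 16^2 = 256 ≡ 33 (mod 223)
4^8 = (4^4)^2 ≡ 33^2 = 1089 ≡ 197 (mod 223)
4^11 = 4^8 · 4^2 · 4^1 ≡ 197 · 16 · 4 ≡ 120 (mod 223).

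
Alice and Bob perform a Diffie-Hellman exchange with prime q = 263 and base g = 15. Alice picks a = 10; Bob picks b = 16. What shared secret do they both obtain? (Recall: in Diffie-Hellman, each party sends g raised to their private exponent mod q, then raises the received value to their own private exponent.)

203

Alice sends A = g^a mod q = 15^10 mod 263.
15^1 ≡ 15 (mod 263)
15^2 = (15^1)^2 ≡ 15^2 = 225 ≡ 225 (mod 263)
15^4 = (15^2)^2 ≡ 225^2 = 50625 ≡ 129 (mod 263)
15^8 = (15^4)^2 ≡ 129^2 = 16641 ≡ 72 (mod 263)
15^10 = 15^8 · 15^2 ≡ 72 · 225 ≡ 157 (mod 263).
So A = 157. Bob then computes K = A^b mod q = 157^16 mod 263.
157^1 ≡ 157 (mod 263)
157^2 = (157^1)^2 ≡ 157^2 = 24649 ≡ 190 (mod 263)
157^4 = (157^2)^2 ≡ 190^2 = 36100 ≡ 69 (mod 263)
157^8 = (157^4)^2 ≡ 69^2 = 4761 ≡ 27 (mod 263)
157^16 = (157^8)^2 ≡ 27^2 = 729 ≡ 203 (mod 263)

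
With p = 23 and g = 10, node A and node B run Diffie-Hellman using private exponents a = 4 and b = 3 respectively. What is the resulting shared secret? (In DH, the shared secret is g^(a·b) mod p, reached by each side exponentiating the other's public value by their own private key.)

13

Node A sends A = g^a mod p = 10^4 mod 23.
10^1 ≡ 10 (mod 23)
10^2 = (10^1)^2 ≡ 10^2 = 100 ≡ 8 (mod 23)
10^4 = (10^2)^2 ≡ 8^2 = 64 ≡ 18 (mod 23)
So A = 18. Node B then computes K = A^b mod p = 18^3 mod 23.
18^1 ≡ 18 (mod 23)
18^2 = (18^1)^2 ≡ 18^2 = 324 ≡ 2 (mod 23)
18^3 = 18^2 · 18^1 ≡ 2 · 18 ≡ 13 (mod 23).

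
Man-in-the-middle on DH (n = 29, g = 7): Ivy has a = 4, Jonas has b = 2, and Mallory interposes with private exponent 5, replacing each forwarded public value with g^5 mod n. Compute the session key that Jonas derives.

24

Jonas receives Mallory's public value M = 7^5 mod 29 instead of the honest one.
7^1 ≡ 7 (mod 29)
7^2 = (7^1)^2 ≡ 7^2 = 49 ≡ 20 (mod 29)
7^4 = (7^2)^2 ≡ 20^2 = 400 ≡ 23 (mod 29)
7^5 = 7^4 · 7^1 ≡ 23 · 7 ≡ 16 (mod 29).
So M = 16. Jonas computes K = M^2 mod 29.
16^1 ≡ 16 (mod 29)
16^2 = (16^1)^2 ≡ 16^2 = 256 ≡ 24 (mod 29)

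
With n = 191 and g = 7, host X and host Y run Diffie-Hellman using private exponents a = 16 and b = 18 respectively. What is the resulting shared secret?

39

Host X sends A = g^a mod n = 7^16 mod 191.
7^1 ≡ 7 (mod 191)
7^2 = (7^1)^2 ≡ 7^2 = 49 ≡ 49 (mod 191)
7^4 = (7^2)^2 ≡ 49^2 = 2401 ≡ 109 (mod 191)
7^8 = (7^4)^2 ≡ 109^2 = 11881 ≡ 39 (mod 191)
7^16 = (7^8)^2 ≡ 39^2 = 1521 ≡ 184 (mod 191)
So A = 184. Host Y then computes K = A^b mod n = 184^18 mod 191.
184^1 ≡ 184 (mod 191)
184^2 = (184^1)^2 ≡ 184^2 = 33856 ≡ 49 (mod 191)
184^4 = (184^2)^2 ≡ 49^2 = 2401 ≡ 109 (mod 191)
184^8 = (184^4)^2 ≡ 109^2 = 11881 ≡ 39 (mod 191)
184^16 = (184^8)^2 ≡ 39^2 = 1521 ≡ 184 (mod 191)
184^18 = 184^16 · 184^2 ≡ 184 · 49 ≡ 39 (mod 191).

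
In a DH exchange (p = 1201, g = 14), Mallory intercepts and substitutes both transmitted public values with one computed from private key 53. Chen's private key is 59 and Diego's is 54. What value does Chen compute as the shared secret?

375

Chen receives Mallory's public value M = 14^53 mod 1201 instead of the honest one.
14^1 ≡ 14 (mod 1201)
14^2 = (14^1)^2 ≡ 14^2 = 196 ≡ 196 (mod 1201)
14^4 = (14^2)^2 ≡ 196^2 = 38416 ≡ 1185 (mod 1201)
14^8 = (14^4)^2 ≡ 1185^2 = 1404225 ≡ 256 (mod 1201)
14^16 = (14^8)^2 ≡ 256^2 = 65536 ≡ 682 (mod 1201)
14^32 = (14^16)^2 ≡ 682^2 = 465124 ≡ 337 (mod 1201)
14^53 = 14^32 · 14^16 · 14^4 · 14^1 ≡ 337 · 682 · 1185 · 14 ≡ 451 (mod 1201).
So M = 451. Chen computes K = M^59 mod 1201.
451^1 ≡ 451 (mod 1201)
451^2 = (451^1)^2 ≡ 451^2 = 203401 ≡ 432 (mod 1201)
451^4 = (451^2)^2 ≡ 432^2 = 186624 ≡ 469 (mod 1201)
451^8 = (451^4)^2 ≡ 469^2 = 219961 ≡ 178 (mod 1201)
451^16 = (451^8)^2 ≡ 178^2 = 31684 ≡ 458 (mod 1201)
451^32 = (451^16)^2 ≡ 458^2 = 209764 ≡ 790 (mod 1201)
451^59 = 451^32 · 451^16 · 451^8 · 451^2 · 451^1 ≡ 790 · 458 · 178 · 432 · 451 ≡ 375 (mod 1201).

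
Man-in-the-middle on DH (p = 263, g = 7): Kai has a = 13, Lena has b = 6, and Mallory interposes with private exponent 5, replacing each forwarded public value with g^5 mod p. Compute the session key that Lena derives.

Lena receives Mallory's public value M = 7^5 mod 263 instead of the honest one.
7^1 ≡ 7 (mod 263)
7^2 = (7^1)^2 ≡ 7^2 = 49 ≡ 49 (mod 263)
7^4 = (7^2)^2 ≡ 49^2 = 2401 ≡ 34 (mod 263)
7^5 = 7^4 · 7^1 ≡ 34 · 7 ≡ 238 (mod 263).
So M = 238. Lena computes K = M^6 mod 263.
238^1 ≡ 238 (mod 263)
238^2 = (238^1)^2 ≡ 238^2 = 56644 ≡ 99 (mod 263)
238^4 = (238^2)^2 ≡ 99^2 = 9801 ≡ 70 (mod 263)
238^6 = 238^4 · 238^2 ≡ 70 · 99 ≡ 92 (mod 263).

92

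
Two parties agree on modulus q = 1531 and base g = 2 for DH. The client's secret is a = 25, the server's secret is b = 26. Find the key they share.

880

The client sends A = g^a mod q = 2^25 mod 1531.
2^1 ≡ 2 (mod 1531)
2^2 = (2^1)^2 ≡ 2^2 = 4 ≡ 4 (mod 1531)
2^4 = (2^2)^2 ≡ 4^2 = 16 ≡ 16 (mod 1531)
2^8 = (2^4)^2 ≡ 16^2 = 256 ≡ 256 (mod 1531)
2^16 = (2^8)^2 ≡ 256^2 = 65536 ≡ 1234 (mod 1531)
2^25 = 2^16 · 2^8 · 2^1 ≡ 1234 · 256 · 2 ≡ 1036 (mod 1531).
So A = 1036. The server then computes K = A^b mod q = 1036^26 mod 1531.
1036^1 ≡ 1036 (mod 1531)
1036^2 = (1036^1)^2 ≡ 1036^2 = 1073296 ≡ 65 (mod 1531)
1036^4 = (1036^2)^2 ≡ 65^2 = 4225 ≡ 1163 (mod 1531)
1036^8 = (1036^4)^2 ≡ 1163^2 = 1352569 ≡ 696 (mod 1531)
1036^16 = (1036^8)^2 ≡ 696^2 = 484416 ≡ 620 (mod 1531)
1036^26 = 1036^16 · 1036^8 · 1036^2 ≡ 620 · 696 · 65 ≡ 880 (mod 1531).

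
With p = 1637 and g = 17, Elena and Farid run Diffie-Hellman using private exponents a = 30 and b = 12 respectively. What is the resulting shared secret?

Elena sends A = g^a mod p = 17^30 mod 1637.
17^1 ≡ 17 (mod 1637)
17^2 = (17^1)^2 ≡ 17^2 = 289 ≡ 289 (mod 1637)
17^4 = (17^2)^2 ≡ 289^2 = 83521 ≡ 34 (mod 1637)
17^8 = (17^4)^2 ≡ 34^2 = 1156 ≡ 1156 (mod 1637)
17^16 = (17^8)^2 ≡ 1156^2 = 1336336 ≡ 544 (mod 1637)
17^30 = 17^16 · 17^8 · 17^4 · 17^2 ≡ 544 · 1156 · 34 · 289 ≡ 1024 (mod 1637).
So A = 1024. Farid then computes K = A^b mod p = 1024^12 mod 1637.
1024^1 ≡ 1024 (mod 1637)
1024^2 = (1024^1)^2 ≡ 1024^2 = 1048576 ≡ 896 (mod 1637)
1024^4 = (1024^2)^2 ≡ 896^2 = 802816 ≡ 686 (mod 1637)
1024^8 = (1024^4)^2 ≡ 686^2 = 470596 ≡ 777 (mod 1637)
1024^12 = 1024^8 · 1024^4 ≡ 777 · 686 ≡ 997 (mod 1637).

997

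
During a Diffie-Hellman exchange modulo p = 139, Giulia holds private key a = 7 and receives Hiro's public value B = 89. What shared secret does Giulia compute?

122

Shared key K = 89^7 mod 139.
89^1 ≡ 89 (mod 139)
89^2 = (89^1)^2 ≡ 89^2 = 7921 ≡ 137 (mod 139)
89^4 = (89^2)^2 ≡ 137^2 = 18769 ≡ 4 (mod 139)
89^7 = 89^4 · 89^2 · 89^1 ≡ 4 · 137 · 89 ≡ 122 (mod 139).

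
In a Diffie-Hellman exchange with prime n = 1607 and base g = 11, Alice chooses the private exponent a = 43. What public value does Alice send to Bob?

Public value = 11^43 mod 1607.
11^1 ≡ 11 (mod 1607)
11^2 = (11^1)^2 ≡ 11^2 = 121 ≡ 121 (mod 1607)
11^4 = (11^2)^2 ≡ 121^2 = 14641 ≡ 178 (mod 1607)
11^8 = (11^4)^2 ≡ 178^2 = 31684 ≡ 1151 (mod 1607)
11^16 = (11^8)^2 ≡ 1151^2 = 1324801 ≡ 633 (mod 1607)
11^32 = (11^16)^2 ≡ 633^2 = 400689 ≡ 546 (mod 1607)
11^43 = 11^32 · 11^8 · 11^2 · 11^1 ≡ 546 · 1151 · 121 · 11 ≡ 449 (mod 1607).

449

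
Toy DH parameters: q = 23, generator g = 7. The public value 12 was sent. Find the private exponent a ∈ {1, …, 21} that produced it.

8

Try successive powers of 7 modulo 23:
7^1 ≡ 7
7^2 ≡ 3
7^3 ≡ 21
7^4 ≡ 9
7^5 ≡ 17
7^6 ≡ 4
7^7 ≡ 5
7^8 ≡ 12
Found: a = 8.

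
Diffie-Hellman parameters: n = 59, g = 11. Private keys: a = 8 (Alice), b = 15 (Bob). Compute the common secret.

Bob sends B = g^b mod n = 11^15 mod 59.
11^1 ≡ 11 (mod 59)
11^2 = (11^1)^2 ≡ 11^2 = 121 ≡ 3 (mod 59)
11^4 = (11^2)^2 ≡ 3^2 = 9 ≡ 9 (mod 59)
11^8 = (11^4)^2 ≡ 9^2 = 81 ≡ 22 (mod 59)
11^15 = 11^8 · 11^4 · 11^2 · 11^1 ≡ 22 · 9 · 3 · 11 ≡ 44 (mod 59).
So B = 44. Alice then computes K = B^a mod n = 44^8 mod 59.
44^1 ≡ 44 (mod 59)
44^2 = (44^1)^2 ≡ 44^2 = 1936 ≡ 48 (mod 59)
44^4 = (44^2)^2 ≡ 48^2 = 2304 ≡ 3 (mod 59)
44^8 = (44^4)^2 ≡ 3^2 = 9 ≡ 9 (mod 59)

9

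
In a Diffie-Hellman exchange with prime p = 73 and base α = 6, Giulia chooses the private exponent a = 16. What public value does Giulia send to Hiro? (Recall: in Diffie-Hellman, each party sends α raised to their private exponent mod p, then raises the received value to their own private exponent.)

2

Public value = 6^16 (mod 73).
6^1 ≡ 6 (mod 73)
6^2 = (6^1)^2 ≡ 6^2 = 36 ≡ 36 (mod 73)
6^4 = (6^2)^2 ≡ 36^2 = 1296 ≡ 55 (mod 73)
6^8 = (6^4)^2 ≡ 55^2 = 3025 ≡ 32 (mod 73)
6^16 = (6^8)^2 ≡ 32^2 = 1024 ≡ 2 (mod 73)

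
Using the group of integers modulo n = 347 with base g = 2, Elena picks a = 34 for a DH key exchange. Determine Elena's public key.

161

Public value = 2^34 mod 347.
2^1 ≡ 2 (mod 347)
2^2 = (2^1)^2 ≡ 2^2 = 4 ≡ 4 (mod 347)
2^4 = (2^2)^2 ≡ 4^2 = 16 ≡ 16 (mod 347)
2^8 = (2^4)^2 ≡ 16^2 = 256 ≡ 256 (mod 347)
2^16 = (2^8)^2 ≡ 256^2 = 65536 ≡ 300 (mod 347)
2^32 = (2^16)^2 ≡ 300^2 = 90000 ≡ 127 (mod 347)
2^34 = 2^32 · 2^2 ≡ 127 · 4 ≡ 161 (mod 347).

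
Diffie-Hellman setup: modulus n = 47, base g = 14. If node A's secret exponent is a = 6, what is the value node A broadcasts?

42

Public value = 14^{6} \pmod{47}.
14^1 ≡ 14 (mod 47)
14^2 = (14^1)^2 ≡ 14^2 = 196 ≡ 8 (mod 47)
14^4 = (14^2)^2 ≡ 8^2 = 64 ≡ 17 (mod 47)
14^6 = 14^4 · 14^2 ≡ 17 · 8 ≡ 42 (mod 47).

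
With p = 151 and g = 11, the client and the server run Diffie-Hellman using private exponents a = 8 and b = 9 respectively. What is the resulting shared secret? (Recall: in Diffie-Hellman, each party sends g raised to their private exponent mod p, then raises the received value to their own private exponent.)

124

The server sends B = g^b mod p = 11^9 mod 151.
11^1 ≡ 11 (mod 151)
11^2 = (11^1)^2 ≡ 11^2 = 121 ≡ 121 (mod 151)
11^4 = (11^2)^2 ≡ 121^2 = 14641 ≡ 145 (mod 151)
11^8 = (11^4)^2 ≡ 145^2 = 21025 ≡ 36 (mod 151)
11^9 = 11^8 · 11^1 ≡ 36 · 11 ≡ 94 (mod 151).
So B = 94. The client then computes K = B^a mod p = 94^8 mod 151.
94^1 ≡ 94 (mod 151)
94^2 = (94^1)^2 ≡ 94^2 = 8836 ≡ 78 (mod 151)
94^4 = (94^2)^2 ≡ 78^2 = 6084 ≡ 44 (mod 151)
94^8 = (94^4)^2 ≡ 44^2 = 1936 ≡ 124 (mod 151)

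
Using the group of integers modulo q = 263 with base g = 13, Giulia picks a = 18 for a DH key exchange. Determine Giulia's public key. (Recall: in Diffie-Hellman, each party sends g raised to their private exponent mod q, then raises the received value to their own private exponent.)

89

Public value = 13^18 mod 263.
13^1 ≡ 13 (mod 263)
13^2 = (13^1)^2 ≡ 13^2 = 169 ≡ 169 (mod 263)
13^4 = (13^2)^2 ≡ 169^2 = 28561 ≡ 157 (mod 263)
13^8 = (13^4)^2 ≡ 157^2 = 24649 ≡ 190 (mod 263)
13^16 = (13^8)^2 ≡ 190^2 = 36100 ≡ 69 (mod 263)
13^18 = 13^16 · 13^2 ≡ 69 · 169 ≡ 89 (mod 263).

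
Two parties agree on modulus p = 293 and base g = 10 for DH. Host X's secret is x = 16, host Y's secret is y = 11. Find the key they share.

137

Host X sends A = g^x mod p = 10^16 mod 293.
10^1 ≡ 10 (mod 293)
10^2 = (10^1)^2 ≡ 10^2 = 100 ≡ 100 (mod 293)
10^4 = (10^2)^2 ≡ 100^2 = 10000 ≡ 38 (mod 293)
10^8 = (10^4)^2 ≡ 38^2 = 1444 ≡ 272 (mod 293)
10^16 = (10^8)^2 ≡ 272^2 = 73984 ≡ 148 (mod 293)
So A = 148. Host Y then computes K = A^y mod p = 148^11 mod 293.
148^1 ≡ 148 (mod 293)
148^2 = (148^1)^2 ≡ 148^2 = 21904 ≡ 222 (mod 293)
148^4 = (148^2)^2 ≡ 222^2 = 49284 ≡ 60 (mod 293)
148^8 = (148^4)^2 ≡ 60^2 = 3600 ≡ 84 (mod 293)
148^11 = 148^8 · 148^2 · 148^1 ≡ 84 · 222 · 148 ≡ 137 (mod 293).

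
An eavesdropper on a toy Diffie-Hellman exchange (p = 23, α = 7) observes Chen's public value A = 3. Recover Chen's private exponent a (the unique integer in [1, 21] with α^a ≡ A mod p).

Try successive powers of 7 modulo 23:
7^1 ≡ 7
7^2 ≡ 3
Found: a = 2.

2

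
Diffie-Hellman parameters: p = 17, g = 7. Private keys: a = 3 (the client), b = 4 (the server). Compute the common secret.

The client sends A = g^a mod p = 7^3 mod 17.
7^1 ≡ 7 (mod 17)
7^2 = (7^1)^2 ≡ 7^2 = 49 ≡ 15 (mod 17)
7^3 = 7^2 · 7^1 ≡ 15 · 7 ≡ 3 (mod 17).
So A = 3. The server then computes K = A^b mod p = 3^4 mod 17.
3^1 ≡ 3 (mod 17)
3^2 = (3^1)^2 ≡ 3^2 = 9 ≡ 9 (mod 17)
3^4 = (3^2)^2 ≡ 9^2 = 81 ≡ 13 (mod 17)

13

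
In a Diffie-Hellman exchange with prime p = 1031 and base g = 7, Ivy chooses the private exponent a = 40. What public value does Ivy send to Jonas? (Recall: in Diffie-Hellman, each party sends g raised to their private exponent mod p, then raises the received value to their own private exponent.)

Public value = 7^40 (mod 1031).
7^1 ≡ 7 (mod 1031)
7^2 = (7^1)^2 ≡ 7^2 = 49 ≡ 49 (mod 1031)
7^4 = (7^2)^2 ≡ 49^2 = 2401 ≡ 339 (mod 1031)
7^8 = (7^4)^2 ≡ 339^2 = 114921 ≡ 480 (mod 1031)
7^16 = (7^8)^2 ≡ 480^2 = 230400 ≡ 487 (mod 1031)
7^32 = (7^16)^2 ≡ 487^2 = 237169 ≡ 39 (mod 1031)
7^40 = 7^32 · 7^8 ≡ 39 · 480 ≡ 162 (mod 1031).

162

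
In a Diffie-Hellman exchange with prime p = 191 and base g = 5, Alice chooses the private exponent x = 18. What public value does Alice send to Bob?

153

Public value = 5^18 mod 191.
5^1 ≡ 5 (mod 191)
5^2 = (5^1)^2 ≡ 5^2 = 25 ≡ 25 (mod 191)
5^4 = (5^2)^2 ≡ 25^2 = 625 ≡ 52 (mod 191)
5^8 = (5^4)^2 ≡ 52^2 = 2704 ≡ 30 (mod 191)
5^16 = (5^8)^2 ≡ 30^2 = 900 ≡ 136 (mod 191)
5^18 = 5^16 · 5^2 ≡ 136 · 25 ≡ 153 (mod 191).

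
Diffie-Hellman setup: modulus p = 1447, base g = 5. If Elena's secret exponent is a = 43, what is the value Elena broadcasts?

Public value = 5^43 mod 1447.
5^1 ≡ 5 (mod 1447)
5^2 = (5^1)^2 ≡ 5^2 = 25 ≡ 25 (mod 1447)
5^4 = (5^2)^2 ≡ 25^2 = 625 ≡ 625 (mod 1447)
5^8 = (5^4)^2 ≡ 625^2 = 390625 ≡ 1382 (mod 1447)
5^16 = (5^8)^2 ≡ 1382^2 = 1909924 ≡ 1331 (mod 1447)
5^32 = (5^16)^2 ≡ 1331^2 = 1771561 ≡ 433 (mod 1447)
5^43 = 5^32 · 5^8 · 5^2 · 5^1 ≡ 433 · 1382 · 25 · 5 ≡ 979 (mod 1447).

979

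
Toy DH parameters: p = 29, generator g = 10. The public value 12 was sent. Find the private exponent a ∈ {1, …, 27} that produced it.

Try successive powers of 10 modulo 29:
10^1 ≡ 10
10^2 ≡ 13
10^3 ≡ 14
10^4 ≡ 24
10^5 ≡ 8
10^6 ≡ 22
10^7 ≡ 17
10^8 ≡ 25
10^9 ≡ 18
10^10 ≡ 6
10^11 ≡ 2
10^12 ≡ 20
10^13 ≡ 26
10^14 ≡ 28
10^15 ≡ 19
10^16 ≡ 16
10^17 ≡ 15
10^18 ≡ 5
10^19 ≡ 21
10^20 ≡ 7
10^21 ≡ 12
Found: a = 21.

21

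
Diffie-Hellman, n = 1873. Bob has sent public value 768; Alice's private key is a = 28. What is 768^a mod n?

Shared key K = 768^28 mod 1873.
768^1 ≡ 768 (mod 1873)
768^2 = (768^1)^2 ≡ 768^2 = 589824 ≡ 1702 (mod 1873)
768^4 = (768^2)^2 ≡ 1702^2 = 2896804 ≡ 1146 (mod 1873)
768^8 = (768^4)^2 ≡ 1146^2 = 1313316 ≡ 343 (mod 1873)
768^16 = (768^8)^2 ≡ 343^2 = 117649 ≡ 1523 (mod 1873)
768^28 = 768^16 · 768^8 · 768^4 ≡ 1523 · 343 · 1146 ≡ 169 (mod 1873).

169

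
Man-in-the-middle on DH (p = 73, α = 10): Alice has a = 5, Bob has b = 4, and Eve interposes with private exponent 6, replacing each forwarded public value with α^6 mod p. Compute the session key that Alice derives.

Alice receives Eve's public value M = 10^6 mod 73 instead of the honest one.
10^1 ≡ 10 (mod 73)
10^2 = (10^1)^2 ≡ 10^2 = 100 ≡ 27 (mod 73)
10^4 = (10^2)^2 ≡ 27^2 = 729 ≡ 72 (mod 73)
10^6 = 10^4 · 10^2 ≡ 72 · 27 ≡ 46 (mod 73).
So M = 46. Alice computes K = M^5 mod 73.
46^1 ≡ 46 (mod 73)
46^2 = (46^1)^2 ≡ 46^2 = 2116 ≡ 72 (mod 73)
46^4 = (46^2)^2 ≡ 72^2 = 5184 ≡ 1 (mod 73)
46^5 = 46^4 · 46^1 ≡ 1 · 46 ≡ 46 (mod 73).

46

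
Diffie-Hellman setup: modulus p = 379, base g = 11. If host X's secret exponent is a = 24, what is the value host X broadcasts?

Public value = 11^24 mod 379.
11^1 ≡ 11 (mod 379)
11^2 = (11^1)^2 ≡ 11^2 = 121 ≡ 121 (mod 379)
11^4 = (11^2)^2 ≡ 121^2 = 14641 ≡ 239 (mod 379)
11^8 = (11^4)^2 ≡ 239^2 = 57121 ≡ 271 (mod 379)
11^16 = (11^8)^2 ≡ 271^2 = 73441 ≡ 294 (mod 379)
11^24 = 11^16 · 11^8 ≡ 294 · 271 ≡ 84 (mod 379).

84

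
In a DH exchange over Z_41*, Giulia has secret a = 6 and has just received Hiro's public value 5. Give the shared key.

4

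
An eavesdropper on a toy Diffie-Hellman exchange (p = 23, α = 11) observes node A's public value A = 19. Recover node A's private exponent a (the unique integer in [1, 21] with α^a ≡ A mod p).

Try successive powers of 11 modulo 23:
11^1 ≡ 11
11^2 ≡ 6
11^3 ≡ 20
11^4 ≡ 13
11^5 ≡ 5
11^6 ≡ 9
11^7 ≡ 7
11^8 ≡ 8
11^9 ≡ 19
Found: a = 9.

9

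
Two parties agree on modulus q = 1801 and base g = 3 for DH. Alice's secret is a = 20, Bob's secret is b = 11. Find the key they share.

1675

Alice sends A = g^a mod q = 3^20 mod 1801.
3^1 ≡ 3 (mod 1801)
3^2 = (3^1)^2 ≡ 3^2 = 9 ≡ 9 (mod 1801)
3^4 = (3^2)^2 ≡ 9^2 = 81 ≡ 81 (mod 1801)
3^8 = (3^4)^2 ≡ 81^2 = 6561 ≡ 1158 (mod 1801)
3^16 = (3^8)^2 ≡ 1158^2 = 1340964 ≡ 1020 (mod 1801)
3^20 = 3^16 · 3^4 ≡ 1020 · 81 ≡ 1575 (mod 1801).
So A = 1575. Bob then computes K = A^b mod q = 1575^11 mod 1801.
1575^1 ≡ 1575 (mod 1801)
1575^2 = (1575^1)^2 ≡ 1575^2 = 2480625 ≡ 648 (mod 1801)
1575^4 = (1575^2)^2 ≡ 648^2 = 419904 ≡ 271 (mod 1801)
1575^8 = (1575^4)^2 ≡ 271^2 = 73441 ≡ 1401 (mod 1801)
1575^11 = 1575^8 · 1575^2 · 1575^1 ≡ 1401 · 648 · 1575 ≡ 1675 (mod 1801).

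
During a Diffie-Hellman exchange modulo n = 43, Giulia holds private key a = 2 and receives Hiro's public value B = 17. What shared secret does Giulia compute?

31

Shared key K = 17^2 mod 43.
17^1 ≡ 17 (mod 43)
17^2 = (17^1)^2 ≡ 17^2 = 289 ≡ 31 (mod 43)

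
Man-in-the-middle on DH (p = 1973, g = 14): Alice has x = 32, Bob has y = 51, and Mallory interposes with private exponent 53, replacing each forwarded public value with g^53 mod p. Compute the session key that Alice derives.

Alice receives Mallory's public value M = 14^53 mod 1973 instead of the honest one.
14^1 ≡ 14 (mod 1973)
14^2 = (14^1)^2 ≡ 14^2 = 196 ≡ 196 (mod 1973)
14^4 = (14^2)^2 ≡ 196^2 = 38416 ≡ 929 (mod 1973)
14^8 = (14^4)^2 ≡ 929^2 = 863041 ≡ 840 (mod 1973)
14^16 = (14^8)^2 ≡ 840^2 = 705600 ≡ 1239 (mod 1973)
14^32 = (14^16)^2 ≡ 1239^2 = 1535121 ≡ 127 (mod 1973)
14^53 = 14^32 · 14^16 · 14^4 · 14^1 ≡ 127 · 1239 · 929 · 14 ≡ 1381 (mod 1973).
So M = 1381. Alice computes K = M^32 mod 1973.
1381^1 ≡ 1381 (mod 1973)
1381^2 = (1381^1)^2 ≡ 1381^2 = 1907161 ≡ 1243 (mod 1973)
1381^4 = (1381^2)^2 ≡ 1243^2 = 1545049 ≡ 190 (mod 1973)
1381^8 = (1381^4)^2 ≡ 190^2 = 36100 ≡ 586 (mod 1973)
1381^16 = (1381^8)^2 ≡ 586^2 = 343396 ≡ 94 (mod 1973)
1381^32 = (1381^16)^2 ≡ 94^2 = 8836 ≡ 944 (mod 1973)

944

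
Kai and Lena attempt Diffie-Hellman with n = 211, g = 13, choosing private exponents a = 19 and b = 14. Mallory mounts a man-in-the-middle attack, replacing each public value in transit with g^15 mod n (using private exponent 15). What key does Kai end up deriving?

144

Kai receives Mallory's public value M = 13^15 mod 211 instead of the honest one.
13^1 ≡ 13 (mod 211)
13^2 = (13^1)^2 ≡ 13^2 = 169 ≡ 169 (mod 211)
13^4 = (13^2)^2 ≡ 169^2 = 28561 ≡ 76 (mod 211)
13^8 = (13^4)^2 ≡ 76^2 = 5776 ≡ 79 (mod 211)
13^15 = 13^8 · 13^4 · 13^2 · 13^1 ≡ 79 · 76 · 169 · 13 ≡ 123 (mod 211).
So M = 123. Kai computes K = M^19 mod 211.
123^1 ≡ 123 (mod 211)
123^2 = (123^1)^2 ≡ 123^2 = 15129 ≡ 148 (mod 211)
123^4 = (123^2)^2 ≡ 148^2 = 21904 ≡ 171 (mod 211)
123^8 = (123^4)^2 ≡ 171^2 = 29241 ≡ 123 (mod 211)
123^16 = (123^8)^2 ≡ 123^2 = 15129 ≡ 148 (mod 211)
123^19 = 123^16 · 123^2 · 123^1 ≡ 148 · 148 · 123 ≡ 144 (mod 211).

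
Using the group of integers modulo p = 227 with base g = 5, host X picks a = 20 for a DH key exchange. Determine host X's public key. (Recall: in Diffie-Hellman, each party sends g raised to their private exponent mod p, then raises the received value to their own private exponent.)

Public value = 5^{20} \pmod{227}.
5^1 ≡ 5 (mod 227)
5^2 = (5^1)^2 ≡ 5^2 = 25 ≡ 25 (mod 227)
5^4 = (5^2)^2 ≡ 25^2 = 625 ≡ 171 (mod 227)
5^8 = (5^4)^2 ≡ 171^2 = 29241 ≡ 185 (mod 227)
5^16 = (5^8)^2 ≡ 185^2 = 34225 ≡ 175 (mod 227)
5^20 = 5^16 · 5^4 ≡ 175 · 171 ≡ 188 (mod 227).

188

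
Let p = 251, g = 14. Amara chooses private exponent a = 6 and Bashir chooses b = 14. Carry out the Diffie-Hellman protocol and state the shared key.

Bashir sends B = g^b mod p = 14^14 mod 251.
14^1 ≡ 14 (mod 251)
14^2 = (14^1)^2 ≡ 14^2 = 196 ≡ 196 (mod 251)
14^4 = (14^2)^2 ≡ 196^2 = 38416 ≡ 13 (mod 251)
14^8 = (14^4)^2 ≡ 13^2 = 169 ≡ 169 (mod 251)
14^14 = 14^8 · 14^4 · 14^2 ≡ 169 · 13 · 196 ≡ 147 (mod 251).
So B = 147. Amara then computes K = B^a mod p = 147^6 mod 251.
147^1 ≡ 147 (mod 251)
147^2 = (147^1)^2 ≡ 147^2 = 21609 ≡ 23 (mod 251)
147^4 = (147^2)^2 ≡ 23^2 = 529 ≡ 27 (mod 251)
147^6 = 147^4 · 147^2 ≡ 27 · 23 ≡ 119 (mod 251).

119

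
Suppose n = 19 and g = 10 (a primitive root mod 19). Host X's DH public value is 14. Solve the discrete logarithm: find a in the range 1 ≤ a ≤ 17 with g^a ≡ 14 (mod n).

Try successive powers of 10 modulo 19:
10^1 ≡ 10
10^2 ≡ 5
10^3 ≡ 12
10^4 ≡ 6
10^5 ≡ 3
10^6 ≡ 11
10^7 ≡ 15
10^8 ≡ 17
10^9 ≡ 18
10^10 ≡ 9
10^11 ≡ 14
Found: a = 11.

11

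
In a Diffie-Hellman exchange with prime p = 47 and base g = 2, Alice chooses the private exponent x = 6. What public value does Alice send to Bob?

Public value = 2^6 mod 47.
2^1 ≡ 2 (mod 47)
2^2 = (2^1)^2 ≡ 2^2 = 4 ≡ 4 (mod 47)
2^4 = (2^2)^2 ≡ 4^2 = 16 ≡ 16 (mod 47)
2^6 = 2^4 · 2^2 ≡ 16 · 4 ≡ 17 (mod 47).

17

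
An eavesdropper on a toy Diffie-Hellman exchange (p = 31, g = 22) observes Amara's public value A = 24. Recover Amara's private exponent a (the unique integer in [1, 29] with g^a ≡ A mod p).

29

Try successive powers of 22 modulo 31:
22^1 ≡ 22
22^2 ≡ 19
22^3 ≡ 15
22^4 ≡ 20
22^5 ≡ 6
22^6 ≡ 8
22^7 ≡ 21
22^8 ≡ 28
22^9 ≡ 27
22^10 ≡ 5
22^11 ≡ 17
22^12 ≡ 2
22^13 ≡ 13
22^14 ≡ 7
22^15 ≡ 30
22^16 ≡ 9
22^17 ≡ 12
22^18 ≡ 16
22^19 ≡ 11
22^20 ≡ 25
22^21 ≡ 23
22^22 ≡ 10
22^23 ≡ 3
22^24 ≡ 4
22^25 ≡ 26
22^26 ≡ 14
22^27 ≡ 29
22^28 ≡ 18
22^29 ≡ 24
Found: a = 29.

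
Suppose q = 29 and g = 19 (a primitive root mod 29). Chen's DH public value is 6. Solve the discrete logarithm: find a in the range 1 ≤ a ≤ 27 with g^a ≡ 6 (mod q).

Try successive powers of 19 modulo 29:
19^1 ≡ 19
19^2 ≡ 13
19^3 ≡ 15
19^4 ≡ 24
19^5 ≡ 21
19^6 ≡ 22
19^7 ≡ 12
19^8 ≡ 25
19^9 ≡ 11
19^10 ≡ 6
Found: a = 10.

10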